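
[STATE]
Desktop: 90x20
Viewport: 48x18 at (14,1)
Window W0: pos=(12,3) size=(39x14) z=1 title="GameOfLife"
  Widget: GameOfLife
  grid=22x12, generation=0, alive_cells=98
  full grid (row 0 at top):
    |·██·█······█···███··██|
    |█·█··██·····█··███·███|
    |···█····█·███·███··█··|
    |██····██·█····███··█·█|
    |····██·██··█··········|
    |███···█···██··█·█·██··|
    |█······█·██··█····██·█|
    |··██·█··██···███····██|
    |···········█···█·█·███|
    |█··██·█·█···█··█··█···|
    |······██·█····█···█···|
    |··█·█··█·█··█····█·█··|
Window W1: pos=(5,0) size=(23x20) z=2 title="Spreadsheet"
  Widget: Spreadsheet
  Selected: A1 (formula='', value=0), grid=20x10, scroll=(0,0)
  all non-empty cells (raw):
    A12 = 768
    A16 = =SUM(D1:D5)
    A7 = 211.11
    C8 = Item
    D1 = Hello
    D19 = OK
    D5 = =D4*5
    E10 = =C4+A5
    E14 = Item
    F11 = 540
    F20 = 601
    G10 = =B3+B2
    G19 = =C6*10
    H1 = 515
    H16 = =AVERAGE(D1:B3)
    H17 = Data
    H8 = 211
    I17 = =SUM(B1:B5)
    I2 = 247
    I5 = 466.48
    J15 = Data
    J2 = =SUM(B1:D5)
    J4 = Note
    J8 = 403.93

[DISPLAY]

heet         ┃                                  
─────────────┨                                  
             ┃━━━━━━━━━━━━━━━━━━━━━━┓           
       B     ┃                      ┃           
-------------┃──────────────────────┨           
 [0]       0 ┃                      ┃           
   0       0 ┃███·███               ┃           
   0       0 ┃██··█··               ┃           
   0       0 ┃██··█·█               ┃           
   0       0 ┃·······               ┃           
   0       0 ┃·█·██··               ┃           
1.11       0 ┃···██·█               ┃           
   0       0I┃█····██               ┃           
   0       0 ┃█·█·███               ┃           
   0       0 ┃█··█···               ┃           
   0       0 ┃━━━━━━━━━━━━━━━━━━━━━━┛           
 768       0 ┃                                  
   0       0 ┃                                  


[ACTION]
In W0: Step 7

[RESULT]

heet         ┃                                  
─────────────┨                                  
             ┃━━━━━━━━━━━━━━━━━━━━━━┓           
       B     ┃                      ┃           
-------------┃──────────────────────┨           
 [0]       0 ┃                      ┃           
   0       0 ┃···█·█·               ┃           
   0       0 ┃····█··               ┃           
   0       0 ┃██·····               ┃           
   0       0 ┃█·█····               ┃           
   0       0 ┃███····               ┃           
1.11       0 ┃·██····               ┃           
   0       0I┃·······               ┃           
   0       0 ┃·····██               ┃           
   0       0 ┃····█··               ┃           
   0       0 ┃━━━━━━━━━━━━━━━━━━━━━━┛           
 768       0 ┃                                  
   0       0 ┃                                  


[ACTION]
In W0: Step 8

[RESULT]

heet         ┃                                  
─────────────┨                                  
             ┃━━━━━━━━━━━━━━━━━━━━━━┓           
       B     ┃                      ┃           
-------------┃──────────────────────┨           
 [0]       0 ┃                      ┃           
   0       0 ┃·······               ┃           
   0       0 ┃·······               ┃           
   0       0 ┃··██···               ┃           
   0       0 ┃·██·█··               ┃           
   0       0 ┃█···█··               ┃           
1.11       0 ┃████···               ┃           
   0       0I┃·██····               ┃           
   0       0 ┃·······               ┃           
   0       0 ┃·······               ┃           
   0       0 ┃━━━━━━━━━━━━━━━━━━━━━━┛           
 768       0 ┃                                  
   0       0 ┃                                  


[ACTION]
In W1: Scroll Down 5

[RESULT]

heet         ┃                                  
─────────────┨                                  
             ┃━━━━━━━━━━━━━━━━━━━━━━┓           
       B     ┃                      ┃           
-------------┃──────────────────────┨           
   0       0 ┃                      ┃           
1.11       0 ┃·······               ┃           
   0       0I┃·······               ┃           
   0       0 ┃··██···               ┃           
   0       0 ┃·██·█··               ┃           
   0       0 ┃█···█··               ┃           
 768       0 ┃████···               ┃           
   0       0 ┃·██····               ┃           
   0       0 ┃·······               ┃           
   0       0 ┃·······               ┃           
   0       0 ┃━━━━━━━━━━━━━━━━━━━━━━┛           
   0       0 ┃                                  
   0       0 ┃                                  


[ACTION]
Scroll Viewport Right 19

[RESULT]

                                                
                                                
━━━━━━━━━━━━━━━━━┓                              
                 ┃                              
─────────────────┨                              
                 ┃                              
··               ┃                              
··               ┃                              
··               ┃                              
··               ┃                              
··               ┃                              
··               ┃                              
··               ┃                              
··               ┃                              
··               ┃                              
━━━━━━━━━━━━━━━━━┛                              
                                                
                                                


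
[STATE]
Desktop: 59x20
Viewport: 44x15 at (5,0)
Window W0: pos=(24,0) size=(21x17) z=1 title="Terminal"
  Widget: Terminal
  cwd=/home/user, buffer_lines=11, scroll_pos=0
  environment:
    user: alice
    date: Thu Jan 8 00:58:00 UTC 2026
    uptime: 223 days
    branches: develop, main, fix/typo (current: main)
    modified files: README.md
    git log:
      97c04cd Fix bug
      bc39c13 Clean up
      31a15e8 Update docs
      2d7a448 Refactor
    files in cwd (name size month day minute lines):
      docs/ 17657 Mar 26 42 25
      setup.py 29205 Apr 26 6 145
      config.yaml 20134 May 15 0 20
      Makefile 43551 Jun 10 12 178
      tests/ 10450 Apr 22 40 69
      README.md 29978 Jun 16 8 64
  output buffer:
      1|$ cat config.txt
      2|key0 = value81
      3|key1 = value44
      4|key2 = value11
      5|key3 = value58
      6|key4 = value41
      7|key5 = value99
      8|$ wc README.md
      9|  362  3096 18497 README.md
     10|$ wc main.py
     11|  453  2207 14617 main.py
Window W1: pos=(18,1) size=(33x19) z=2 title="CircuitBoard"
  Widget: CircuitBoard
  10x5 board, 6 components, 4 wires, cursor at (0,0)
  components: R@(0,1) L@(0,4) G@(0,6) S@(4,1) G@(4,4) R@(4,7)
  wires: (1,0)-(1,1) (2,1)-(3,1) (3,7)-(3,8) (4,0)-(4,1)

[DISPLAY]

                   ┏━━━━━━━━━━━━━━━━━━━┓    
             ┏━━━━━━━━━━━━━━━━━━━━━━━━━━━━━━
             ┃ CircuitBoard                 
             ┠──────────────────────────────
             ┃   0 1 2 3 4 5 6 7 8 9        
             ┃0  [.]  R           L       G 
             ┃                              
             ┃1   · ─ ·                     
             ┃                              
             ┃2       ·                     
             ┃        │                     
             ┃3       ·                     
             ┃                              
             ┃4   · ─ S           G         
             ┃Cursor: (0,0)                 


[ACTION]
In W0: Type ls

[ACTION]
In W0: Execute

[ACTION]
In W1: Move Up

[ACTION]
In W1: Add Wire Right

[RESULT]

                   ┏━━━━━━━━━━━━━━━━━━━┓    
             ┏━━━━━━━━━━━━━━━━━━━━━━━━━━━━━━
             ┃ CircuitBoard                 
             ┠──────────────────────────────
             ┃   0 1 2 3 4 5 6 7 8 9        
             ┃0  [.]─ R           L       G 
             ┃                              
             ┃1   · ─ ·                     
             ┃                              
             ┃2       ·                     
             ┃        │                     
             ┃3       ·                     
             ┃                              
             ┃4   · ─ S           G         
             ┃Cursor: (0,0)                 


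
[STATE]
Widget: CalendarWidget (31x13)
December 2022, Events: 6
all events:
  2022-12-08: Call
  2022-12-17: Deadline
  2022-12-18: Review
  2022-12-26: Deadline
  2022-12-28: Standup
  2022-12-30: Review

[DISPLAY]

         December 2022         
Mo Tu We Th Fr Sa Su           
          1  2  3  4           
 5  6  7  8*  9 10 11          
12 13 14 15 16 17* 18*         
19 20 21 22 23 24 25           
26* 27 28* 29 30* 31           
                               
                               
                               
                               
                               
                               


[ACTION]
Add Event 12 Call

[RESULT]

         December 2022         
Mo Tu We Th Fr Sa Su           
          1  2  3  4           
 5  6  7  8*  9 10 11          
12* 13 14 15 16 17* 18*        
19 20 21 22 23 24 25           
26* 27 28* 29 30* 31           
                               
                               
                               
                               
                               
                               


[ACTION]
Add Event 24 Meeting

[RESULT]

         December 2022         
Mo Tu We Th Fr Sa Su           
          1  2  3  4           
 5  6  7  8*  9 10 11          
12* 13 14 15 16 17* 18*        
19 20 21 22 23 24* 25          
26* 27 28* 29 30* 31           
                               
                               
                               
                               
                               
                               


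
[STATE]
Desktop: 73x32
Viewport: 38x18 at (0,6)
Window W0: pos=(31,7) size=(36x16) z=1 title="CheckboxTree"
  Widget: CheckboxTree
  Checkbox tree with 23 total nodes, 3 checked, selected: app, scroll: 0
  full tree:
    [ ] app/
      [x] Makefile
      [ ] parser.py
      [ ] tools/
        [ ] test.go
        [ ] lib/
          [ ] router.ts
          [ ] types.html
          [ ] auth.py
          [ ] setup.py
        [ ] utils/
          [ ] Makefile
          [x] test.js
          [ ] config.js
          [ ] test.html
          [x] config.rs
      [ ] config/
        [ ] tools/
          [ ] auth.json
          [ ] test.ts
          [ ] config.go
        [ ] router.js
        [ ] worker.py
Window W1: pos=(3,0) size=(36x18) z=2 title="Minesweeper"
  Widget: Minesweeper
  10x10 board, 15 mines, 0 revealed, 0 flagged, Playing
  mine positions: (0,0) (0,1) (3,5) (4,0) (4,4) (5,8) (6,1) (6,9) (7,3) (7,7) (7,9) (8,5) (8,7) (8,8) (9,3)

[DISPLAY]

   ┃■■■■■■■■■■                        
   ┃■■■■■■■■■■                        
   ┃■■■■■■■■■■                        
   ┃■■■■■■■■■■                        
   ┃■■■■■■■■■■                        
   ┃■■■■■■■■■■                        
   ┃■■■■■■■■■■                        
   ┃                                  
   ┃                                  
   ┃                                  
   ┃                                  
   ┗━━━━━━━━━━━━━━━━━━━━━━━━━━━━━━━━━━
                               ┃      
                               ┃      
                               ┃     [
                               ┃      
                               ┗━━━━━━
                                      


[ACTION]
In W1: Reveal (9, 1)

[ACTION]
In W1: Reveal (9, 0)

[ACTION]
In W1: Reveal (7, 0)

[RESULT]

   ┃■■■■■■■■■■                        
   ┃■■■■■■■■■■                        
   ┃■■■■■■■■■■                        
   ┃■■■■■■■■■■                        
   ┃112■■■■■■■                        
   ┃  2■■■■■■■                        
   ┃  1■■■■■■■                        
   ┃                                  
   ┃                                  
   ┃                                  
   ┃                                  
   ┗━━━━━━━━━━━━━━━━━━━━━━━━━━━━━━━━━━
                               ┃      
                               ┃      
                               ┃     [
                               ┃      
                               ┗━━━━━━
                                      


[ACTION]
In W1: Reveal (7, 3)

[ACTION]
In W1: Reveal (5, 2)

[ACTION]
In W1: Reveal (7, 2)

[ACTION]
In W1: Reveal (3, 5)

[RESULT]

   ┃■■■■■✹■■■■                        
   ┃✹■■■✹■■■■■                        
   ┃■■■■■■■■✹■                        
   ┃■✹■■■■■■■✹                        
   ┃112✹■■■✹■✹                        
   ┃  2■■✹■✹✹■                        
   ┃  1✹■■■■■■                        
   ┃                                  
   ┃                                  
   ┃                                  
   ┃                                  
   ┗━━━━━━━━━━━━━━━━━━━━━━━━━━━━━━━━━━
                               ┃      
                               ┃      
                               ┃     [
                               ┃      
                               ┗━━━━━━
                                      


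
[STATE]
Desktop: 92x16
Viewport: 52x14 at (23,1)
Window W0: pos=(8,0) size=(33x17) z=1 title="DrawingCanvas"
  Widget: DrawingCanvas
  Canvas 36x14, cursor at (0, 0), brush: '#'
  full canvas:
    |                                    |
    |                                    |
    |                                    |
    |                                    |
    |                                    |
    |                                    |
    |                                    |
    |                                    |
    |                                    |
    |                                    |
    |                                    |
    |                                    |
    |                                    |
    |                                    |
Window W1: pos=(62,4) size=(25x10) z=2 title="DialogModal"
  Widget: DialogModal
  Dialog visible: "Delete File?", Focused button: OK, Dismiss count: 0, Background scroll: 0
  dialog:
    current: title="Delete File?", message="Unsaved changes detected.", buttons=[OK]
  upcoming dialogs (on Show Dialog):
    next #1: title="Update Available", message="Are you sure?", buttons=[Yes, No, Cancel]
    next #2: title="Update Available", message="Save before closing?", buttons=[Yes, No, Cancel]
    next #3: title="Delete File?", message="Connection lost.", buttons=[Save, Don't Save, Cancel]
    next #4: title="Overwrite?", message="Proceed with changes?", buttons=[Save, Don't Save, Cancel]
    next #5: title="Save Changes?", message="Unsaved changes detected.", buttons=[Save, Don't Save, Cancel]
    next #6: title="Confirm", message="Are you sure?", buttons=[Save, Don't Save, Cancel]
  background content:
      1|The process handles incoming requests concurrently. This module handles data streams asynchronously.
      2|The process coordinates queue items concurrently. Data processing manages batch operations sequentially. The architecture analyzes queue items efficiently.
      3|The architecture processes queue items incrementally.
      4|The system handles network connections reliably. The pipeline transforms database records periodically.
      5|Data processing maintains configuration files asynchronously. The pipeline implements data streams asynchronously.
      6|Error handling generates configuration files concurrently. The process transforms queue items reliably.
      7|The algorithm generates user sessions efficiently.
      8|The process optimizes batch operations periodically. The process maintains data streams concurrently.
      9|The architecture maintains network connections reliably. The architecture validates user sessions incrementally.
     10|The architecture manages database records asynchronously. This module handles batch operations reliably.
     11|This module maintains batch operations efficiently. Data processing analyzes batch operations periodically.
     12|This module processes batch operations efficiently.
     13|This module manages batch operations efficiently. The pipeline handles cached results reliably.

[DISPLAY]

                 ┃                                  
─────────────────┨                                  
                 ┃                                  
                 ┃                     ┏━━━━━━━━━━━━
                 ┃                     ┃ DialogModal
                 ┃                     ┠────────────
                 ┃                     ┃Th┌─────────
                 ┃                     ┃Th│   Delete
                 ┃                     ┃Th│Unsaved c
                 ┃                     ┃Th│       [O
                 ┃                     ┃Da└─────────
                 ┃                     ┃Error handli
                 ┃                     ┗━━━━━━━━━━━━
                 ┃                                  


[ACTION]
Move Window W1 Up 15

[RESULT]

                 ┃                     ┃ DialogModal
─────────────────┨                     ┠────────────
                 ┃                     ┃Th┌─────────
                 ┃                     ┃Th│   Delete
                 ┃                     ┃Th│Unsaved c
                 ┃                     ┃Th│       [O
                 ┃                     ┃Da└─────────
                 ┃                     ┃Error handli
                 ┃                     ┗━━━━━━━━━━━━
                 ┃                                  
                 ┃                                  
                 ┃                                  
                 ┃                                  
                 ┃                                  


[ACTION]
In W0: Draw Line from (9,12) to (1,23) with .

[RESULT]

                 ┃                     ┃ DialogModal
─────────────────┨                     ┠────────────
                 ┃                     ┃Th┌─────────
         .       ┃                     ┃Th│   Delete
       ..        ┃                     ┃Th│Unsaved c
      .          ┃                     ┃Th│       [O
     .           ┃                     ┃Da└─────────
   ..            ┃                     ┃Error handli
  .              ┃                     ┗━━━━━━━━━━━━
 .               ┃                                  
.                ┃                                  
                 ┃                                  
                 ┃                                  
                 ┃                                  


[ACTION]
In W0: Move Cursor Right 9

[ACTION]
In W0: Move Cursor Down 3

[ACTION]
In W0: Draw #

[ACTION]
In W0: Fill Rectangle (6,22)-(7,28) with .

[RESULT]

                 ┃                     ┃ DialogModal
─────────────────┨                     ┠────────────
                 ┃                     ┃Th┌─────────
         .       ┃                     ┃Th│   Delete
       ..        ┃                     ┃Th│Unsaved c
      .          ┃                     ┃Th│       [O
     .           ┃                     ┃Da└─────────
   ..            ┃                     ┃Error handli
  .     .......  ┃                     ┗━━━━━━━━━━━━
 .      .......  ┃                                  
.                ┃                                  
                 ┃                                  
                 ┃                                  
                 ┃                                  


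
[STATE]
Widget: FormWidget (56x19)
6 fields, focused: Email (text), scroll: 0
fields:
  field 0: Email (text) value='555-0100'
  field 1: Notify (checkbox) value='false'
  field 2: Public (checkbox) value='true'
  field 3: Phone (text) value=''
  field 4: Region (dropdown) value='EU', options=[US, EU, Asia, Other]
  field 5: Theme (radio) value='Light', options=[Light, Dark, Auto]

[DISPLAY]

> Email:      [555-0100                                ]
  Notify:     [ ]                                       
  Public:     [x]                                       
  Phone:      [                                        ]
  Region:     [EU                                     ▼]
  Theme:      (●) Light  ( ) Dark  ( ) Auto             
                                                        
                                                        
                                                        
                                                        
                                                        
                                                        
                                                        
                                                        
                                                        
                                                        
                                                        
                                                        
                                                        


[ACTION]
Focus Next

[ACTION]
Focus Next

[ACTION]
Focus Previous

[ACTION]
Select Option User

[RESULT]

  Email:      [555-0100                                ]
> Notify:     [ ]                                       
  Public:     [x]                                       
  Phone:      [                                        ]
  Region:     [EU                                     ▼]
  Theme:      (●) Light  ( ) Dark  ( ) Auto             
                                                        
                                                        
                                                        
                                                        
                                                        
                                                        
                                                        
                                                        
                                                        
                                                        
                                                        
                                                        
                                                        


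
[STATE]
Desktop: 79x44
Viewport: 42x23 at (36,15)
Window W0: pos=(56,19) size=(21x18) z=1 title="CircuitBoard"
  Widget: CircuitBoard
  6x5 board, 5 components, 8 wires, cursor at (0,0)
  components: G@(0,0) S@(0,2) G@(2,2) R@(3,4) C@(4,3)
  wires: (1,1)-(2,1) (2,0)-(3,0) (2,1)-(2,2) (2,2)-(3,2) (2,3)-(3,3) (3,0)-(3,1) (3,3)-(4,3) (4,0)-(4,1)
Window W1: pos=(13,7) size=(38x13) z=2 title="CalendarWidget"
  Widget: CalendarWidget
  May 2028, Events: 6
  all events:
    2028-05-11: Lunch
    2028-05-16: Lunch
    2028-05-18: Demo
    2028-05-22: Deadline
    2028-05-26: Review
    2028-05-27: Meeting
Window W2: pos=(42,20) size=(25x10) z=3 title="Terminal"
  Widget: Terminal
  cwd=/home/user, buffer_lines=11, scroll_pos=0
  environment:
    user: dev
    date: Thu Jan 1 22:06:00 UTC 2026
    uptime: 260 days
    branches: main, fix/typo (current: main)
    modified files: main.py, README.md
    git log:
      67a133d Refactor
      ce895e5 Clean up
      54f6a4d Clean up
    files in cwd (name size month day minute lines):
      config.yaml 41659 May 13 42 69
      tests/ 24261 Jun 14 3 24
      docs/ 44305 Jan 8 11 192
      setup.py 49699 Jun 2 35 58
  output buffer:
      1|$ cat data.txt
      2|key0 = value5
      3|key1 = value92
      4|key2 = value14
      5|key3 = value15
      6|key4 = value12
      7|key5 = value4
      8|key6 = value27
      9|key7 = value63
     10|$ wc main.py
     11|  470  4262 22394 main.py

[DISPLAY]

8             ┃                           
              ┃                           
              ┃                           
              ┃                           
━━━━━━━━━━━━━━┛     ┏━━━━━━━━━━━━━━━━━━━┓ 
      ┏━━━━━━━━━━━━━━━━━━━━━━━┓ard      ┃ 
      ┃ Terminal              ┃─────────┨ 
      ┠───────────────────────┨ 4 5     ┃ 
      ┃$ cat data.txt         ┃  S      ┃ 
      ┃key0 = value5          ┃         ┃ 
      ┃key1 = value92         ┃         ┃ 
      ┃key2 = value14         ┃         ┃ 
      ┃key3 = value15         ┃─ G   ·  ┃ 
      ┃key4 = value12         ┃  │   │  ┃ 
      ┗━━━━━━━━━━━━━━━━━━━━━━━┛  ·   ·  ┃ 
                    ┃                │  ┃ 
                    ┃4   · ─ ·       C  ┃ 
                    ┃Cursor: (0,0)      ┃ 
                    ┃                   ┃ 
                    ┃                   ┃ 
                    ┃                   ┃ 
                    ┗━━━━━━━━━━━━━━━━━━━┛ 
                                          


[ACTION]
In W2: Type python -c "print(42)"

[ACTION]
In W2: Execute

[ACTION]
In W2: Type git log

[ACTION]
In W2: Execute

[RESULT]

8             ┃                           
              ┃                           
              ┃                           
              ┃                           
━━━━━━━━━━━━━━┛     ┏━━━━━━━━━━━━━━━━━━━┓ 
      ┏━━━━━━━━━━━━━━━━━━━━━━━┓ard      ┃ 
      ┃ Terminal              ┃─────────┨ 
      ┠───────────────────────┨ 4 5     ┃ 
      ┃42                     ┃  S      ┃ 
      ┃$ git log              ┃         ┃ 
      ┃67a133d Refactor       ┃         ┃ 
      ┃ce895e5 Clean up       ┃         ┃ 
      ┃54f6a4d Clean up       ┃─ G   ·  ┃ 
      ┃$ █                    ┃  │   │  ┃ 
      ┗━━━━━━━━━━━━━━━━━━━━━━━┛  ·   ·  ┃ 
                    ┃                │  ┃ 
                    ┃4   · ─ ·       C  ┃ 
                    ┃Cursor: (0,0)      ┃ 
                    ┃                   ┃ 
                    ┃                   ┃ 
                    ┃                   ┃ 
                    ┗━━━━━━━━━━━━━━━━━━━┛ 
                                          


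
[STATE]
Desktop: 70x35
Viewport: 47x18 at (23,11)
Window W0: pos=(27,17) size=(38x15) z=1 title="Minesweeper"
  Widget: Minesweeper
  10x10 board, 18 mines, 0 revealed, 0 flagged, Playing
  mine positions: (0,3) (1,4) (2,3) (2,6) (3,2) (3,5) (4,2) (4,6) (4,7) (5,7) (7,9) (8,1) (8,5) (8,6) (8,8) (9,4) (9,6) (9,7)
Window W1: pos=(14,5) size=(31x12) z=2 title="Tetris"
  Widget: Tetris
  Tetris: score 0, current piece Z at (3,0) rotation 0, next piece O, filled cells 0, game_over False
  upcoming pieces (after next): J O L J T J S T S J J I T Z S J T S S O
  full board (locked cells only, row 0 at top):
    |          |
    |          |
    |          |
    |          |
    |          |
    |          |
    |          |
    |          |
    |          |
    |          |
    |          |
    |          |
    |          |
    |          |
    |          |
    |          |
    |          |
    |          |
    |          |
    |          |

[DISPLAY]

  │                  ┃                         
  │                  ┃                         
  │                  ┃                         
  │Score:            ┃                         
  │0                 ┃                         
━━━━━━━━━━━━━━━━━━━━━┛                         
    ┏━━━━━━━━━━━━━━━━━━━━━━━━━━━━━━━━━━━━┓     
    ┃ Minesweeper                        ┃     
    ┠────────────────────────────────────┨     
    ┃■■■■■■■■■■                          ┃     
    ┃■■■■■■■■■■                          ┃     
    ┃■■■■■■■■■■                          ┃     
    ┃■■■■■■■■■■                          ┃     
    ┃■■■■■■■■■■                          ┃     
    ┃■■■■■■■■■■                          ┃     
    ┃■■■■■■■■■■                          ┃     
    ┃■■■■■■■■■■                          ┃     
    ┃■■■■■■■■■■                          ┃     


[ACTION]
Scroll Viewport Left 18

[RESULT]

         ┃          │                  ┃       
         ┃          │                  ┃       
         ┃          │                  ┃       
         ┃          │Score:            ┃       
         ┃          │0                 ┃       
         ┗━━━━━━━━━━━━━━━━━━━━━━━━━━━━━┛       
                      ┏━━━━━━━━━━━━━━━━━━━━━━━━
                      ┃ Minesweeper            
                      ┠────────────────────────
                      ┃■■■■■■■■■■              
                      ┃■■■■■■■■■■              
                      ┃■■■■■■■■■■              
                      ┃■■■■■■■■■■              
                      ┃■■■■■■■■■■              
                      ┃■■■■■■■■■■              
                      ┃■■■■■■■■■■              
                      ┃■■■■■■■■■■              
                      ┃■■■■■■■■■■              


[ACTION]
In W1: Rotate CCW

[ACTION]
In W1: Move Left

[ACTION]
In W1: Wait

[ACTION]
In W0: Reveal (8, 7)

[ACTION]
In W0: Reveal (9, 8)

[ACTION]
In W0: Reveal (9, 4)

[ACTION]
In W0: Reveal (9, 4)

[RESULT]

         ┃          │                  ┃       
         ┃          │                  ┃       
         ┃          │                  ┃       
         ┃          │Score:            ┃       
         ┃          │0                 ┃       
         ┗━━━━━━━━━━━━━━━━━━━━━━━━━━━━━┛       
                      ┏━━━━━━━━━━━━━━━━━━━━━━━━
                      ┃ Minesweeper            
                      ┠────────────────────────
                      ┃■■■✹■■■■■■              
                      ┃■■■■✹■■■■■              
                      ┃■■■✹■■✹■■■              
                      ┃■■✹■■✹■■■■              
                      ┃■■✹■■■✹✹■■              
                      ┃■■■■■■■✹■■              
                      ┃■■■■■■■■■■              
                      ┃■■■■■■■■■✹              
                      ┃■✹■■■✹✹4✹■              


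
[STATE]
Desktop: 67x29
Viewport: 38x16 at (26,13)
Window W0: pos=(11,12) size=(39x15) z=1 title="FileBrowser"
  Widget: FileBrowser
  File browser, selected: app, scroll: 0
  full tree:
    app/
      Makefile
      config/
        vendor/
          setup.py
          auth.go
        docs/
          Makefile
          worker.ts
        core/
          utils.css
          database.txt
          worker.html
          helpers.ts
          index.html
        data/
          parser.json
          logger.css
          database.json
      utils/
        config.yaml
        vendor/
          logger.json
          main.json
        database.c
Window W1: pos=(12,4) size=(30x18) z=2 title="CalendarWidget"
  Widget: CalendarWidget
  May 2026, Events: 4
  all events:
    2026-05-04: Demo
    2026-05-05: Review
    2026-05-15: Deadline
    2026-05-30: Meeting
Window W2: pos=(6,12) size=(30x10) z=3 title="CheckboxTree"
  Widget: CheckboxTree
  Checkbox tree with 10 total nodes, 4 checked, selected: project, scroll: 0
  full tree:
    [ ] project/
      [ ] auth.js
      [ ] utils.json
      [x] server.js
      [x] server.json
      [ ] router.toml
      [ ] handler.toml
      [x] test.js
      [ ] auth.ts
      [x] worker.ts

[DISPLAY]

         ┃     ┃       ┃              
─────────┨     ┃───────┨              
         ┃     ┃       ┃              
         ┃     ┃       ┃              
         ┃     ┃       ┃              
         ┃     ┃       ┃              
         ┃     ┃       ┃              
         ┃     ┃       ┃              
━━━━━━━━━┛━━━━━┛       ┃              
                       ┃              
                       ┃              
                       ┃              
                       ┃              
━━━━━━━━━━━━━━━━━━━━━━━┛              
                                      
                                      


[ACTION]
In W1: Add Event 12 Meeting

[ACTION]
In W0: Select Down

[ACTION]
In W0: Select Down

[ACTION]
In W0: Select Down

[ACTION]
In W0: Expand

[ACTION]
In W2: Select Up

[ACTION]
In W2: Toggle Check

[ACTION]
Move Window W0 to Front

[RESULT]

                       ┃              
───────────────────────┨              
                       ┃              
                       ┃              
/                      ┃              
                       ┃              
aml                    ┃              
or/                    ┃              
.c                     ┃              
                       ┃              
                       ┃              
                       ┃              
                       ┃              
━━━━━━━━━━━━━━━━━━━━━━━┛              
                                      
                                      


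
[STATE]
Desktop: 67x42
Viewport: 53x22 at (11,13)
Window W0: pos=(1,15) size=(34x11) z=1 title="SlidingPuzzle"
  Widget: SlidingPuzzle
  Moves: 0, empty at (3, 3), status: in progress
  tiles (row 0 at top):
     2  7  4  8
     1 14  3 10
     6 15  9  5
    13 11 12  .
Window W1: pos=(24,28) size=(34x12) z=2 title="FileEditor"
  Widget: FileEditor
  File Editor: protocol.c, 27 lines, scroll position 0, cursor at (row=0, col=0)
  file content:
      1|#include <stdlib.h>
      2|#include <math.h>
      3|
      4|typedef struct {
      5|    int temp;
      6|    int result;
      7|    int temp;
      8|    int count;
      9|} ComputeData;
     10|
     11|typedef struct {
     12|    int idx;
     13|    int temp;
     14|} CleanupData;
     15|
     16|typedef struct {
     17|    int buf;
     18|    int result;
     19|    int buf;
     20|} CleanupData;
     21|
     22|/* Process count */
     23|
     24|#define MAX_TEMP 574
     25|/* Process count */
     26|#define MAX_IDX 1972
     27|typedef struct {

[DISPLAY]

                                                     
                                                     
━━━━━━━━━━━━━━━━━━━━━━━┓                             
uzzle                  ┃                             
───────────────────────┨                             
─┬────┬────┐           ┃                             
 │  4 │  8 │           ┃                             
─┼────┼────┤           ┃                             
 │  3 │ 10 │           ┃                             
─┼────┼────┤           ┃                             
 │  9 │  5 │           ┃                             
─┼────┼────┤           ┃                             
━━━━━━━━━━━━━━━━━━━━━━━┛                             
                                                     
                                                     
             ┏━━━━━━━━━━━━━━━━━━━━━━━━━━━━━━━━┓      
             ┃ FileEditor                     ┃      
             ┠────────────────────────────────┨      
             ┃█include <stdlib.h>            ▲┃      
             ┃#include <math.h>              █┃      
             ┃                               ░┃      
             ┃typedef struct {               ░┃      


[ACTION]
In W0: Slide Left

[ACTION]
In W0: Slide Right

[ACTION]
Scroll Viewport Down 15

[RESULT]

─┼────┼────┤           ┃                             
 │  3 │ 10 │           ┃                             
─┼────┼────┤           ┃                             
 │  9 │  5 │           ┃                             
─┼────┼────┤           ┃                             
━━━━━━━━━━━━━━━━━━━━━━━┛                             
                                                     
                                                     
             ┏━━━━━━━━━━━━━━━━━━━━━━━━━━━━━━━━┓      
             ┃ FileEditor                     ┃      
             ┠────────────────────────────────┨      
             ┃█include <stdlib.h>            ▲┃      
             ┃#include <math.h>              █┃      
             ┃                               ░┃      
             ┃typedef struct {               ░┃      
             ┃    int temp;                  ░┃      
             ┃    int result;                ░┃      
             ┃    int temp;                  ░┃      
             ┃    int count;                 ▼┃      
             ┗━━━━━━━━━━━━━━━━━━━━━━━━━━━━━━━━┛      
                                                     
                                                     


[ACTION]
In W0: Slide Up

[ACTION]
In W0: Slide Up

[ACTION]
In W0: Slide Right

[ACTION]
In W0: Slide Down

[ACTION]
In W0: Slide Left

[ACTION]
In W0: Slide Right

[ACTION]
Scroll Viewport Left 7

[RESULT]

───┼────┼────┼────┤           ┃                      
 1 │ 14 │  3 │ 10 │           ┃                      
───┼────┼────┼────┤           ┃                      
 6 │    │  9 │  5 │           ┃                      
───┼────┼────┼────┤           ┃                      
━━━━━━━━━━━━━━━━━━━━━━━━━━━━━━┛                      
                                                     
                                                     
                    ┏━━━━━━━━━━━━━━━━━━━━━━━━━━━━━━━━
                    ┃ FileEditor                     
                    ┠────────────────────────────────
                    ┃█include <stdlib.h>            ▲
                    ┃#include <math.h>              █
                    ┃                               ░
                    ┃typedef struct {               ░
                    ┃    int temp;                  ░
                    ┃    int result;                ░
                    ┃    int temp;                  ░
                    ┃    int count;                 ▼
                    ┗━━━━━━━━━━━━━━━━━━━━━━━━━━━━━━━━
                                                     
                                                     
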